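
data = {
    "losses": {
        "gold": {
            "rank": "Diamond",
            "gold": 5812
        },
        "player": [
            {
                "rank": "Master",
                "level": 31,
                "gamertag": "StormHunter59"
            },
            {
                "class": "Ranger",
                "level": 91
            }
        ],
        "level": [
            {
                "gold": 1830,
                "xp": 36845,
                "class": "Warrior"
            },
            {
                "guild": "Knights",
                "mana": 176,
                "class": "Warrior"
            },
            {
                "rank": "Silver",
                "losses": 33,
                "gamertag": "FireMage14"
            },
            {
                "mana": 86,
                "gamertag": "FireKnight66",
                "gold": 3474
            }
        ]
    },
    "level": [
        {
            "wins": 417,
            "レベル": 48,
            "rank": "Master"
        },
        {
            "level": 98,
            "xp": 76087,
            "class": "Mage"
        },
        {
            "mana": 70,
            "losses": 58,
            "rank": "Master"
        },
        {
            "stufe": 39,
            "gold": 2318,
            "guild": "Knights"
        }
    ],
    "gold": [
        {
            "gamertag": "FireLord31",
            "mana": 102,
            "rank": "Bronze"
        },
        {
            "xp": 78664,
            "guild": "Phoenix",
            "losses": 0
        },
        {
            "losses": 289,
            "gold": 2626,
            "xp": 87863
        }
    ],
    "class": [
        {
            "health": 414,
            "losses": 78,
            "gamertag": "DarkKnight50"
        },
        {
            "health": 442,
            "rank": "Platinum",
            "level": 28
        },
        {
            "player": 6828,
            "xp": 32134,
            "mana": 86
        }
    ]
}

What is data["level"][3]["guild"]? "Knights"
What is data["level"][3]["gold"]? 2318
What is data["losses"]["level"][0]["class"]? "Warrior"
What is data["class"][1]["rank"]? "Platinum"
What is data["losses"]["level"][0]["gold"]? 1830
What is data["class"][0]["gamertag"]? "DarkKnight50"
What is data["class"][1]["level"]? 28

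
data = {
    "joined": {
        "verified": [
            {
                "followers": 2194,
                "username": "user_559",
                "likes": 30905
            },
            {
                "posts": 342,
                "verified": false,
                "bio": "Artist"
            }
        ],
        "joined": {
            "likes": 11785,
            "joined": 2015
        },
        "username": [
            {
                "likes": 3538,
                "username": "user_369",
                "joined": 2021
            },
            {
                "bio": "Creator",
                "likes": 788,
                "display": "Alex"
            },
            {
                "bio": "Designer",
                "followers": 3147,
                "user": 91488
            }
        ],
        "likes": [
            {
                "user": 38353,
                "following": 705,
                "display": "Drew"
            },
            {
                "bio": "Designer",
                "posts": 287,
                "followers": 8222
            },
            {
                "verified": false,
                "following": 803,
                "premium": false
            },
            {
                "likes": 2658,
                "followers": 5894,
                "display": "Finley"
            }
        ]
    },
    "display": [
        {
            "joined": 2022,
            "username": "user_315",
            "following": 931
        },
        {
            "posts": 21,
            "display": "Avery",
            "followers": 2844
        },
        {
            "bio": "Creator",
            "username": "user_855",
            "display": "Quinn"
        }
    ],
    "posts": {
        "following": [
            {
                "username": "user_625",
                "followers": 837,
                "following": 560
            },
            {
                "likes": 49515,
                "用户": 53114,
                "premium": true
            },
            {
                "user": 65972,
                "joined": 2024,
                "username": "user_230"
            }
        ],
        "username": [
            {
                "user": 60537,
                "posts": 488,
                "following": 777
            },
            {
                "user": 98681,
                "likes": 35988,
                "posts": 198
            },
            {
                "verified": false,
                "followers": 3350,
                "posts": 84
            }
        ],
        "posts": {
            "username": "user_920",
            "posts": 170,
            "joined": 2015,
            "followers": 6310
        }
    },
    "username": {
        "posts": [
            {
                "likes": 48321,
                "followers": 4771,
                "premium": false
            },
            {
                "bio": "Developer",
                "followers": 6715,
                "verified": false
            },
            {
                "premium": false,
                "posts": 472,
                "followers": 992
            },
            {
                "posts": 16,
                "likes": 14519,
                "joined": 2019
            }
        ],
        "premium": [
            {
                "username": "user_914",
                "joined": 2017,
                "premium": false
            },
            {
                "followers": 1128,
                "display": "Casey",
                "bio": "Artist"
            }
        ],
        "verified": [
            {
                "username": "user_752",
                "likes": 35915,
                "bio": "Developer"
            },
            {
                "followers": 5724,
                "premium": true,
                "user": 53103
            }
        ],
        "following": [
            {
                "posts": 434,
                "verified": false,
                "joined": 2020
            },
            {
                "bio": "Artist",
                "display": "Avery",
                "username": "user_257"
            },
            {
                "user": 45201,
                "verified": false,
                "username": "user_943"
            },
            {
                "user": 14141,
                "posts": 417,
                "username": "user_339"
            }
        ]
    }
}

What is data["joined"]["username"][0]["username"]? "user_369"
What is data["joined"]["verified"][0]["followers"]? 2194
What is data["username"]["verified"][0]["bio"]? "Developer"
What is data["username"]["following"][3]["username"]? "user_339"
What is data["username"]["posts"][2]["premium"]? False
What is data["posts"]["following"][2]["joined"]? 2024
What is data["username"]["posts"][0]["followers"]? 4771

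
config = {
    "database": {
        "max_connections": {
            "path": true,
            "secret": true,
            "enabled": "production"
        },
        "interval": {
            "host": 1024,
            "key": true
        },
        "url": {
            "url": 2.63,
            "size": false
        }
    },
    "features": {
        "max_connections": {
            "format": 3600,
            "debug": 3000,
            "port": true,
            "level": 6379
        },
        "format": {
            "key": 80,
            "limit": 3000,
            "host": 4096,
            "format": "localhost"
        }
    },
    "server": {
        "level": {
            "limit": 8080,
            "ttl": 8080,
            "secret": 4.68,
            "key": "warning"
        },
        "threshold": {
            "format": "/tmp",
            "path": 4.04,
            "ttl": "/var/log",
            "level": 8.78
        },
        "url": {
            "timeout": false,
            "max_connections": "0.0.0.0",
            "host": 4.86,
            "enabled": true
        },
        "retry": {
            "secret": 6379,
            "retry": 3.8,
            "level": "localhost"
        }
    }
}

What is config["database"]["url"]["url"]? 2.63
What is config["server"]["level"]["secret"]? 4.68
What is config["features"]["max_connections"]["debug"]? 3000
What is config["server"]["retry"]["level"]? "localhost"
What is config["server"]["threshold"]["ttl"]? "/var/log"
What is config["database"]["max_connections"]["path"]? True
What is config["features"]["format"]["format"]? "localhost"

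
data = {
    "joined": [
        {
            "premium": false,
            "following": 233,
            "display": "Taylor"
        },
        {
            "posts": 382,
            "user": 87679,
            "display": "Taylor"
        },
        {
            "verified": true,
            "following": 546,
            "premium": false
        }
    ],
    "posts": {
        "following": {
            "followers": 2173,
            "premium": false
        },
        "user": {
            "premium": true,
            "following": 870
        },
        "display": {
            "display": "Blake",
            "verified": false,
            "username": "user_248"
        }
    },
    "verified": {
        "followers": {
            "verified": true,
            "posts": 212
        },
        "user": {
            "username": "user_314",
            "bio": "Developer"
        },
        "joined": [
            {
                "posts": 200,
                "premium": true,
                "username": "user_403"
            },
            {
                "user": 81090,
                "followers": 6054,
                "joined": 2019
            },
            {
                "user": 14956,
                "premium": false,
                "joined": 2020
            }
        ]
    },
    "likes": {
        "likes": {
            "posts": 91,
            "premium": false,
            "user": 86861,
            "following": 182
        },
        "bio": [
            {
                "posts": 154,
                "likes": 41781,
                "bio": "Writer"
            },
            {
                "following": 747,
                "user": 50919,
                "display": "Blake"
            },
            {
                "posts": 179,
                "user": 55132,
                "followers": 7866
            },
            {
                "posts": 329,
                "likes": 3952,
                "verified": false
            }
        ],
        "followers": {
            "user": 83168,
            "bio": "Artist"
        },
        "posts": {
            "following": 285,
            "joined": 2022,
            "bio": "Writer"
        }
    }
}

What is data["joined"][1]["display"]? "Taylor"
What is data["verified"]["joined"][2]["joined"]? 2020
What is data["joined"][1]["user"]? 87679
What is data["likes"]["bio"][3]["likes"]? 3952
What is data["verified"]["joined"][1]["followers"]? 6054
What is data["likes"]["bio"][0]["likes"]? 41781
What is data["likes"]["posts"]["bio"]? "Writer"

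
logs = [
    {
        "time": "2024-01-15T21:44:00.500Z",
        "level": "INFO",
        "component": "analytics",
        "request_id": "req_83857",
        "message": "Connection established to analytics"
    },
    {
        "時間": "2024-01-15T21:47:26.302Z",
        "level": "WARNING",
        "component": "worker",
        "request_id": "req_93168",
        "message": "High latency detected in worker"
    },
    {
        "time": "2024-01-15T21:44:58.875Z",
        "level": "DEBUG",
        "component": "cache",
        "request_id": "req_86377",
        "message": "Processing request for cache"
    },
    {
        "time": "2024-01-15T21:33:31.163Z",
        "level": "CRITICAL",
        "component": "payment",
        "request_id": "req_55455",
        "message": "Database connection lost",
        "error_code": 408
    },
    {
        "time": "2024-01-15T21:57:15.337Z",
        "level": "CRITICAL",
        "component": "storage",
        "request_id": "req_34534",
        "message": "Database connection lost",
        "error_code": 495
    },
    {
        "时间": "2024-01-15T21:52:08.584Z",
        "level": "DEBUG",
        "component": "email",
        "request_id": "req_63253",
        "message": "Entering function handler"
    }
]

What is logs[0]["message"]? "Connection established to analytics"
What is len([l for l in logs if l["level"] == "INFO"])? 1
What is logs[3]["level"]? "CRITICAL"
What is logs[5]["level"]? "DEBUG"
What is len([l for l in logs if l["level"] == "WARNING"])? 1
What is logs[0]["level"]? "INFO"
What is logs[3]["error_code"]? 408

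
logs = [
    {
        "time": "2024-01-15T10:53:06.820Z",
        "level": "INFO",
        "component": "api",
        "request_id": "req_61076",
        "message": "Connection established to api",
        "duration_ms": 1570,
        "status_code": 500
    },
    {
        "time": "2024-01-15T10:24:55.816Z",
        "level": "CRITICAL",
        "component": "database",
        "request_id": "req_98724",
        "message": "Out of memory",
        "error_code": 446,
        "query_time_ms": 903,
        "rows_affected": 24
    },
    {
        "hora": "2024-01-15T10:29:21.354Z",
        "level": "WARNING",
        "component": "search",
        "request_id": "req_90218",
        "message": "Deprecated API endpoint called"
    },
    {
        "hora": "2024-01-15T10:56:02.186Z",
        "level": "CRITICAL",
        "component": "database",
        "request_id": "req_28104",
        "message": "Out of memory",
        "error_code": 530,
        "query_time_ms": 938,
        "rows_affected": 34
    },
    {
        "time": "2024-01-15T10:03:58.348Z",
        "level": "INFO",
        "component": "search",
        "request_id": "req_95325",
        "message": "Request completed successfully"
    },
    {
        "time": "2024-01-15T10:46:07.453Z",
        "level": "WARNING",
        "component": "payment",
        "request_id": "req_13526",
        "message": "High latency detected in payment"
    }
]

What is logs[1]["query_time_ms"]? 903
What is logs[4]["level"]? "INFO"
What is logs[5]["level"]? "WARNING"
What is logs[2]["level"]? "WARNING"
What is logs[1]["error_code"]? 446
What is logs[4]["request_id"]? "req_95325"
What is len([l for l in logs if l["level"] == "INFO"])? 2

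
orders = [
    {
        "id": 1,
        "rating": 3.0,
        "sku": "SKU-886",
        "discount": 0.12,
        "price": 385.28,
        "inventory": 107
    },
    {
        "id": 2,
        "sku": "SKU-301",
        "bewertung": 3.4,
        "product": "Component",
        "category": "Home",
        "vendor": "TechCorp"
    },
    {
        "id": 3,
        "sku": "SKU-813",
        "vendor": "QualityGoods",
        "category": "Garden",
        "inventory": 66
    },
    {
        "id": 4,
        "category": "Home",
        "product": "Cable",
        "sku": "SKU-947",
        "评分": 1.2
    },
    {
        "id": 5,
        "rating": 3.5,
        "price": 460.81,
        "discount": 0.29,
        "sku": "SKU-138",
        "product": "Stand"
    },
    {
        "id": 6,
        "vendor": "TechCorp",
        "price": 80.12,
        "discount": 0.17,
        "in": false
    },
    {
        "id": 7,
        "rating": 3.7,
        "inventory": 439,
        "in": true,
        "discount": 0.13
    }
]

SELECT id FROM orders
[1, 2, 3, 4, 5, 6, 7]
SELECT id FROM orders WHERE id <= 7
[1, 2, 3, 4, 5, 6, 7]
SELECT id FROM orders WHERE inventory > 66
[1, 7]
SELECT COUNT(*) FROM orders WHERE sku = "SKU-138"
1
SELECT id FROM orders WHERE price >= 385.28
[1, 5]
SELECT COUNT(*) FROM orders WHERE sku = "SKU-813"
1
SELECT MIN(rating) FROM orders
3.0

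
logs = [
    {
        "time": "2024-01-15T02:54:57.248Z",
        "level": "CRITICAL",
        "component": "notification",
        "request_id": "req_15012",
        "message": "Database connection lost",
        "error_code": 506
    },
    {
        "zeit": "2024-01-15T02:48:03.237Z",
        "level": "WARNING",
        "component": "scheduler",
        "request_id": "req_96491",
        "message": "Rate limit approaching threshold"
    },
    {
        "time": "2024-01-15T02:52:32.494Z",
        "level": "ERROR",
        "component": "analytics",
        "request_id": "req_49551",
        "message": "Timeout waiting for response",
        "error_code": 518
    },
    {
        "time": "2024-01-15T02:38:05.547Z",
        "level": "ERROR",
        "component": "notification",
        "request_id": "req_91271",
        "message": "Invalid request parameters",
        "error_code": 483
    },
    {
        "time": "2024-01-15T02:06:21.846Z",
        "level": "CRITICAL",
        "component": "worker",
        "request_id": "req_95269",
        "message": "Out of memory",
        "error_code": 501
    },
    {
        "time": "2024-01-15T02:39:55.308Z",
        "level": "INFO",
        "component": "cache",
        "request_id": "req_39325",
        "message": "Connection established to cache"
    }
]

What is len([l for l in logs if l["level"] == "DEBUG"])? 0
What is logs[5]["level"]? "INFO"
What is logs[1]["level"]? "WARNING"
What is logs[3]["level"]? "ERROR"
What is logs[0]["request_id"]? "req_15012"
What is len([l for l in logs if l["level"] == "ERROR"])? 2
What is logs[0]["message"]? "Database connection lost"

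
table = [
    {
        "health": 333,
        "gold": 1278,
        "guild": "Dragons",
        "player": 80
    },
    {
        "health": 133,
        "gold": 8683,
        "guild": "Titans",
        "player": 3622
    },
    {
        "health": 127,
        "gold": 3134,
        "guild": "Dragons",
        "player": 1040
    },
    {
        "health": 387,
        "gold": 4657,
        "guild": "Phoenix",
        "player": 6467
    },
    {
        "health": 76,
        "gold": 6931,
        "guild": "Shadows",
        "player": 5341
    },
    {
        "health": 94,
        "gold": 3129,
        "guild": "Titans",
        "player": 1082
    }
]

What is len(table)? 6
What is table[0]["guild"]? "Dragons"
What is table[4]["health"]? 76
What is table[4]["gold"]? 6931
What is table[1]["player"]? 3622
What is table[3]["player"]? 6467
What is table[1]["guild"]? "Titans"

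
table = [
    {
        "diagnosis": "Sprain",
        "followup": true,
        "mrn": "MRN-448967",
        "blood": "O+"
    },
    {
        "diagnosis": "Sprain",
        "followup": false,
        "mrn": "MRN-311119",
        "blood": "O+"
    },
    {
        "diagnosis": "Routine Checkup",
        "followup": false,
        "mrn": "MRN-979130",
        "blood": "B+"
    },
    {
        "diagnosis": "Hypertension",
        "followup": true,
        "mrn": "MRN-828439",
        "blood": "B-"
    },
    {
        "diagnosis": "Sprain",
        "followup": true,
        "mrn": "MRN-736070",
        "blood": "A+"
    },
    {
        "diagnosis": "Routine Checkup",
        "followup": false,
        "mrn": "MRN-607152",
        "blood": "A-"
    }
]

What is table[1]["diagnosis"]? "Sprain"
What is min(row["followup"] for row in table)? False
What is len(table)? 6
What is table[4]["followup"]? True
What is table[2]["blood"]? "B+"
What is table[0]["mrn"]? "MRN-448967"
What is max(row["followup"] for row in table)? True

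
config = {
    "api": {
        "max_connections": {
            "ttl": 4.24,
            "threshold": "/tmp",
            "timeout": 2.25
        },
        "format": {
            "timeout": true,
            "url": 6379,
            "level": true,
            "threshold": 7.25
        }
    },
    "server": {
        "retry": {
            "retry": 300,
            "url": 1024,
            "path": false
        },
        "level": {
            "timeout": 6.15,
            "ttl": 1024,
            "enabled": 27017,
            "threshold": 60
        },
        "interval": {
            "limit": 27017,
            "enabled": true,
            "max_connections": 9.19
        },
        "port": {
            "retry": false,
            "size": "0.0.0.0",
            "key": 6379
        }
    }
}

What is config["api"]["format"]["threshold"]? 7.25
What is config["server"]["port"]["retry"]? False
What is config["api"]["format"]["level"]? True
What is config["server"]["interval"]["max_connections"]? 9.19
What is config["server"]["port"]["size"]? "0.0.0.0"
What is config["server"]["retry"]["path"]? False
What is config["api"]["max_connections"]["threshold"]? "/tmp"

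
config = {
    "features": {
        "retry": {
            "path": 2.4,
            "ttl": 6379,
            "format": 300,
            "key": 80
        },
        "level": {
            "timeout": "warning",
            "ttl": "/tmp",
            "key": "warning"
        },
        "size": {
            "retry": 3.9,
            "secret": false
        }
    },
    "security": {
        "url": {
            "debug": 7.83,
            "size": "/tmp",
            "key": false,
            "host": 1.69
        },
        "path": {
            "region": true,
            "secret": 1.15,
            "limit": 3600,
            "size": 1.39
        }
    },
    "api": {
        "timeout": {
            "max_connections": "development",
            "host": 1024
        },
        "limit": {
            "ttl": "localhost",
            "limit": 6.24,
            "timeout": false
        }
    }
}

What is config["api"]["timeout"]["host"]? 1024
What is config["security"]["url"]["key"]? False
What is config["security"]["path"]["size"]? 1.39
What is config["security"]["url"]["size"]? "/tmp"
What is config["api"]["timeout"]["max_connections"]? "development"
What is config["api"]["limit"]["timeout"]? False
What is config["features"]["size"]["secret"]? False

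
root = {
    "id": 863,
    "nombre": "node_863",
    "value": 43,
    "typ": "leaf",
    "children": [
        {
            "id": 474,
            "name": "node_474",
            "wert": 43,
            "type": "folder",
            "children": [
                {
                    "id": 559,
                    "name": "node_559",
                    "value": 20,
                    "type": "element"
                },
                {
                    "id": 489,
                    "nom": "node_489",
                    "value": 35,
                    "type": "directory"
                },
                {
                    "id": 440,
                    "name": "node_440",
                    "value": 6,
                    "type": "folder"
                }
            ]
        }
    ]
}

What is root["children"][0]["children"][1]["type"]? "directory"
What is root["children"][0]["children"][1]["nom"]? "node_489"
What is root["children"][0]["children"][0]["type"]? "element"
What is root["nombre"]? "node_863"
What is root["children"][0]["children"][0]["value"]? 20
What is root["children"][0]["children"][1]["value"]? 35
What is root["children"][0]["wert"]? 43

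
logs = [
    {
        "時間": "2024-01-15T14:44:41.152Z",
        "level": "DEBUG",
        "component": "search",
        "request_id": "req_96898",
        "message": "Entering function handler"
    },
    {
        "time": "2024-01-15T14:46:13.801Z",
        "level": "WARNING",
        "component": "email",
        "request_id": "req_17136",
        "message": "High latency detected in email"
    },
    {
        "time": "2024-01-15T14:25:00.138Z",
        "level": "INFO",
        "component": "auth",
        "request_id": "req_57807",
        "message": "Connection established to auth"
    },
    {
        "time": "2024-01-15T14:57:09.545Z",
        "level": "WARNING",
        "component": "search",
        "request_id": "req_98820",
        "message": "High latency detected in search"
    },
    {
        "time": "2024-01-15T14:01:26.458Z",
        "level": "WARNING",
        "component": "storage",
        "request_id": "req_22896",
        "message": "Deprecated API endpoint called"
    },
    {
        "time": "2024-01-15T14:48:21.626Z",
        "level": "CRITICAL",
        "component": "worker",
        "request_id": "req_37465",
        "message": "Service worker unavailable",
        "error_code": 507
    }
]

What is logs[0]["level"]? "DEBUG"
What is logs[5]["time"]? "2024-01-15T14:48:21.626Z"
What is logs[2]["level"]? "INFO"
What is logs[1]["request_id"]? "req_17136"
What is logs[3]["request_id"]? "req_98820"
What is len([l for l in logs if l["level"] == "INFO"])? 1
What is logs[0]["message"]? "Entering function handler"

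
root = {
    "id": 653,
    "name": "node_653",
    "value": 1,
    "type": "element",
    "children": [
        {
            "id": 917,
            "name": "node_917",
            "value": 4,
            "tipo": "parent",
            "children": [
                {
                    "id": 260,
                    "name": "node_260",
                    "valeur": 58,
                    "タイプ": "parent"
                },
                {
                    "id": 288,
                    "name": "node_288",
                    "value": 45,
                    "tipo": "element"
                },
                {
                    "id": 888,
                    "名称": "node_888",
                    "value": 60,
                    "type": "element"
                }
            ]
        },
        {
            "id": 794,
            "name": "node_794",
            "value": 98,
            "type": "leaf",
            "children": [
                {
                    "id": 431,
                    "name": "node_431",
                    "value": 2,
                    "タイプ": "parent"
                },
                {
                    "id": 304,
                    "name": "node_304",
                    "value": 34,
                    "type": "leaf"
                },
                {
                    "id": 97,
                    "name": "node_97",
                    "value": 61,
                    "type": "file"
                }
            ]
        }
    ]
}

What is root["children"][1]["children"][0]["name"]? "node_431"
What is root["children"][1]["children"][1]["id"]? 304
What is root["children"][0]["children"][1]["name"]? "node_288"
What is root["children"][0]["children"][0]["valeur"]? 58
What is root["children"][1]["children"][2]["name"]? "node_97"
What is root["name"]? "node_653"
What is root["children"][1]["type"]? "leaf"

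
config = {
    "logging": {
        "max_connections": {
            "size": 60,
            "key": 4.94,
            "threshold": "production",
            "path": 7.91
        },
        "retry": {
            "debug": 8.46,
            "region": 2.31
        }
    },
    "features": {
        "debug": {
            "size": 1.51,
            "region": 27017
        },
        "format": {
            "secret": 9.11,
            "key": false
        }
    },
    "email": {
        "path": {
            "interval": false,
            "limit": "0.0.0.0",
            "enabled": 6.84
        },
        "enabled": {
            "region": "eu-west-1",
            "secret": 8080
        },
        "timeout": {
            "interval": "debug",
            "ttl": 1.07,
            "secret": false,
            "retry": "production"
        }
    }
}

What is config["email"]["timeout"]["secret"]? False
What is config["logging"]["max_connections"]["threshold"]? "production"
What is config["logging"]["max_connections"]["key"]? 4.94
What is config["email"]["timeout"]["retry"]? "production"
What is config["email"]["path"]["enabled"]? 6.84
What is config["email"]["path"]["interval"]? False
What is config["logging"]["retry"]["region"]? 2.31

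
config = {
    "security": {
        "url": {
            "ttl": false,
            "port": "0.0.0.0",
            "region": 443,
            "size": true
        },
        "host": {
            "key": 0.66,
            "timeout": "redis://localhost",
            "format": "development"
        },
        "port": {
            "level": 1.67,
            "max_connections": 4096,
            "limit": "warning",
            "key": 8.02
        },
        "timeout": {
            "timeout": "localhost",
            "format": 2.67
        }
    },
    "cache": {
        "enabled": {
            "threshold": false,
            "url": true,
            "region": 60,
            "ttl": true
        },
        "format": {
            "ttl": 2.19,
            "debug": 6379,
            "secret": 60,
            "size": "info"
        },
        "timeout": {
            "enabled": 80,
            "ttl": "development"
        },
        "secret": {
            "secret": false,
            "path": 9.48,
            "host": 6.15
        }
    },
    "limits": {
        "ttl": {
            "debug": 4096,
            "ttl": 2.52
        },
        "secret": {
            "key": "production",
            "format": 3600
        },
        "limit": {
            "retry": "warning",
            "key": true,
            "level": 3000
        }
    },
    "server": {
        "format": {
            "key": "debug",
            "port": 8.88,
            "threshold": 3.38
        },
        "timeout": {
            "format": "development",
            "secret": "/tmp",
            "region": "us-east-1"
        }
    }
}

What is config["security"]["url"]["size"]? True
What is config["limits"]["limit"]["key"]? True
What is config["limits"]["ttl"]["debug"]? 4096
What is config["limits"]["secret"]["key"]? "production"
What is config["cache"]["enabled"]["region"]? 60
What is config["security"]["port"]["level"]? 1.67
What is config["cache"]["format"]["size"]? "info"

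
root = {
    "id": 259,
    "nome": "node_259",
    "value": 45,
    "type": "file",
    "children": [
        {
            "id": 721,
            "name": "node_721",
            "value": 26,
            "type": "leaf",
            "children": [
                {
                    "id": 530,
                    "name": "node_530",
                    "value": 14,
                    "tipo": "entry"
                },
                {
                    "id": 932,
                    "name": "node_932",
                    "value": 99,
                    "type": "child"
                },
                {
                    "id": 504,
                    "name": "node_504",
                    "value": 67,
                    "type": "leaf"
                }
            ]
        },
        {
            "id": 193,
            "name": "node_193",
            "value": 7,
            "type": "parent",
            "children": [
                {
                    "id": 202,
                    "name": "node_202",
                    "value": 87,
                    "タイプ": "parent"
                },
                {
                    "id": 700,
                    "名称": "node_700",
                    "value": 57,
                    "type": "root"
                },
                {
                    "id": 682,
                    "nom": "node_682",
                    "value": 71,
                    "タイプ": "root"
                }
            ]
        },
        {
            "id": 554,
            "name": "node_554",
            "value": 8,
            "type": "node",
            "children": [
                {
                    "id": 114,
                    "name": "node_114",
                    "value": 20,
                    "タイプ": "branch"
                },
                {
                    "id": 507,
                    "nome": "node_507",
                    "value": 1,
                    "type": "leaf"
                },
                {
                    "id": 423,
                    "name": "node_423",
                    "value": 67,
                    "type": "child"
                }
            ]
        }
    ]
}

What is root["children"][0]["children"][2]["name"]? "node_504"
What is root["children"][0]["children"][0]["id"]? 530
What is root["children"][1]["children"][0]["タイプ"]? "parent"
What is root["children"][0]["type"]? "leaf"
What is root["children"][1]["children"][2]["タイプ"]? "root"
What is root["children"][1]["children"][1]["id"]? 700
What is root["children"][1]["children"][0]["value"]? 87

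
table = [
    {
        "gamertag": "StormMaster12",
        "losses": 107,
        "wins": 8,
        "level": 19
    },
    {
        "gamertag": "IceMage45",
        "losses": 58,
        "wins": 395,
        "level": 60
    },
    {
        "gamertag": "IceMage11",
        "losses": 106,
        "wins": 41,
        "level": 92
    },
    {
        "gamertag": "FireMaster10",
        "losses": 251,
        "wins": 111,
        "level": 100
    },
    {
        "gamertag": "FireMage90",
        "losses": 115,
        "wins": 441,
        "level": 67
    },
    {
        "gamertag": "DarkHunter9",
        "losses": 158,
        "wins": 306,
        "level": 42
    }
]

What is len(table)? 6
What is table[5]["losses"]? 158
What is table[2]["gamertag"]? "IceMage11"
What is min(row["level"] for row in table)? 19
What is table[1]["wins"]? 395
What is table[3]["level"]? 100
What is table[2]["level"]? 92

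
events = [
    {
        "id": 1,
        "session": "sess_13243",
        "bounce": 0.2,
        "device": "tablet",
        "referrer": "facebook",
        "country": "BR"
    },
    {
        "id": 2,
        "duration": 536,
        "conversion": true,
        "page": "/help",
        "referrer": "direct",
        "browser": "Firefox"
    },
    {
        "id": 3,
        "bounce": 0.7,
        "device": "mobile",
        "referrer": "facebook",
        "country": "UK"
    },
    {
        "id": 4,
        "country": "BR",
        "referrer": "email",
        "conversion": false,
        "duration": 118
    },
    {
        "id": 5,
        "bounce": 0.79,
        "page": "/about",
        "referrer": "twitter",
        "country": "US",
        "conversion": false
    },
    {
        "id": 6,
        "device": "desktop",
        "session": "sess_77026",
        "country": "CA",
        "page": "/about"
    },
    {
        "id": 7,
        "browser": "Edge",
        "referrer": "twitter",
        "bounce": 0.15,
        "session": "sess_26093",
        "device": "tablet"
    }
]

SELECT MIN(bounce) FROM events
0.15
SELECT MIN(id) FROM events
1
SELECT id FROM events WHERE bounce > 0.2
[3, 5]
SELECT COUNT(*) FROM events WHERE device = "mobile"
1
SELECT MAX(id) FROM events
7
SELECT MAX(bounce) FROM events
0.79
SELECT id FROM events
[1, 2, 3, 4, 5, 6, 7]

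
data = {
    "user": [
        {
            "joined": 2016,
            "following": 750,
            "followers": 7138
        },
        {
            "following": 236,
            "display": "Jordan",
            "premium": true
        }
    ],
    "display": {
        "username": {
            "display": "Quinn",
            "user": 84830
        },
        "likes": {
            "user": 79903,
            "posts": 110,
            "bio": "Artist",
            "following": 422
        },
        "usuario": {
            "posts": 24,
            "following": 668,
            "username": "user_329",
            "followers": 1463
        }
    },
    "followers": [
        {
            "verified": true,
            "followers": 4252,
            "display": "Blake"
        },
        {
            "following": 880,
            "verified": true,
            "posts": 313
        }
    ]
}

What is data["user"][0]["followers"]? 7138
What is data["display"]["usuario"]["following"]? 668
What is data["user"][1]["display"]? "Jordan"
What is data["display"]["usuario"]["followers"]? 1463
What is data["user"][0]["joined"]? 2016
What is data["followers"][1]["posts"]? 313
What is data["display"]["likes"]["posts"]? 110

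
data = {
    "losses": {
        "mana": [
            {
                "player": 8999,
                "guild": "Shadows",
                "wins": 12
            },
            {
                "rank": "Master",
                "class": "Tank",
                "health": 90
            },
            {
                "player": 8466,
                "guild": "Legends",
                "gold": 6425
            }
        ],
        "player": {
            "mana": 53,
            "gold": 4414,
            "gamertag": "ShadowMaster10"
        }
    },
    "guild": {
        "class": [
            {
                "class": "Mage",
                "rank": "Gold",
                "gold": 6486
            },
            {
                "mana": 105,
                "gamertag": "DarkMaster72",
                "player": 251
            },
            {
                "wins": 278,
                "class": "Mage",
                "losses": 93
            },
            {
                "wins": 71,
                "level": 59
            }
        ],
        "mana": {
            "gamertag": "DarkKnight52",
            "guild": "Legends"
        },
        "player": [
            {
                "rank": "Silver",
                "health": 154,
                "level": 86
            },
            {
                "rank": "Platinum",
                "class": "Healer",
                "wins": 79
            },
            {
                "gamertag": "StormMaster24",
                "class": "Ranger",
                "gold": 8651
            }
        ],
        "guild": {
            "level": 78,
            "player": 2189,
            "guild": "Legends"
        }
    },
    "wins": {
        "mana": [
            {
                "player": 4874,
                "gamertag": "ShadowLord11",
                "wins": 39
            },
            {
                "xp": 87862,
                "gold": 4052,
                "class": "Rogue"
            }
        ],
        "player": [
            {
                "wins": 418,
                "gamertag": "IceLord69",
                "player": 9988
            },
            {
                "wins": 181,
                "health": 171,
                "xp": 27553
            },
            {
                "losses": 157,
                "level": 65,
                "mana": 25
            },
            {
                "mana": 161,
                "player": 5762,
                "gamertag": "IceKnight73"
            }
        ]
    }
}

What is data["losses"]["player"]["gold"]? 4414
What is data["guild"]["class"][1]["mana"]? 105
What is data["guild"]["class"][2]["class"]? "Mage"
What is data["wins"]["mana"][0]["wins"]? 39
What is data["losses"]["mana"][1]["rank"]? "Master"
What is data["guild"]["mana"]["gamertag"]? "DarkKnight52"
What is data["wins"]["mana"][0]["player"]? 4874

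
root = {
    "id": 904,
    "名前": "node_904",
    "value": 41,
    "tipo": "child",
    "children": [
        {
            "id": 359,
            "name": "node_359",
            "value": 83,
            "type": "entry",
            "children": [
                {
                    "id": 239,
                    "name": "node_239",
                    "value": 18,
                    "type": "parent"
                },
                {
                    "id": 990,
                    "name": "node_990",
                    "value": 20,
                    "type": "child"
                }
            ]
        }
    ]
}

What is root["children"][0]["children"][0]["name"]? "node_239"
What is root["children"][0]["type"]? "entry"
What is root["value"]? 41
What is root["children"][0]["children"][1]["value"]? 20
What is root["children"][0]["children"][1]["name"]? "node_990"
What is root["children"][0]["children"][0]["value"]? 18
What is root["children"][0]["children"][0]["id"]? 239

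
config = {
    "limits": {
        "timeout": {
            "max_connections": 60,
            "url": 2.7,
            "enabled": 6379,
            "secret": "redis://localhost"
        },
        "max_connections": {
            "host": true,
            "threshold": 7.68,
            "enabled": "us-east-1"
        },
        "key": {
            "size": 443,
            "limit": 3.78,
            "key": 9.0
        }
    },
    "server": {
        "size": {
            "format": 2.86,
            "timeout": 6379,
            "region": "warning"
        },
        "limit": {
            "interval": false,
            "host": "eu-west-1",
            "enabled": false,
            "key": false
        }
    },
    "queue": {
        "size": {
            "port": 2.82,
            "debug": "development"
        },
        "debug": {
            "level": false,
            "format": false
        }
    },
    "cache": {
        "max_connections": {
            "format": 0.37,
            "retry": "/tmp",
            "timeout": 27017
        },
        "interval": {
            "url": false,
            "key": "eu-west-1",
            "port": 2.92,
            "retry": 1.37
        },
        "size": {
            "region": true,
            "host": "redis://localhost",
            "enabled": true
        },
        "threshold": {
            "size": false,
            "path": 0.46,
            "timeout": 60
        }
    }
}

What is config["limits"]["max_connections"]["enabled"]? "us-east-1"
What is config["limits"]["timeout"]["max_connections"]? 60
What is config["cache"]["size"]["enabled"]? True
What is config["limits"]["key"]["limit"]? 3.78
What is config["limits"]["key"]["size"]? 443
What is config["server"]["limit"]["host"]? "eu-west-1"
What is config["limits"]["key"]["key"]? 9.0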